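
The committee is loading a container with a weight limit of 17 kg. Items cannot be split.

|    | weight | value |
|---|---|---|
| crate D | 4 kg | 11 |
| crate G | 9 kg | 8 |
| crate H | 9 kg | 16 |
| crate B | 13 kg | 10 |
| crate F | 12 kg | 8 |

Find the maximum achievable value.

Allowing fractional choices, the relaxed optimum would be about 30.6, but items are indivisible.
crate D + crate B: weight 4 + 13 = 17 ≤ 17, value 11 + 10 = 21.
crate D + crate G: weight 4 + 9 = 13 ≤ 17, value 11 + 8 = 19.
crate D + crate H: weight 4 + 9 = 13 ≤ 17, value 11 + 16 = 27.
Best is crate D and crate H with total value 27.

27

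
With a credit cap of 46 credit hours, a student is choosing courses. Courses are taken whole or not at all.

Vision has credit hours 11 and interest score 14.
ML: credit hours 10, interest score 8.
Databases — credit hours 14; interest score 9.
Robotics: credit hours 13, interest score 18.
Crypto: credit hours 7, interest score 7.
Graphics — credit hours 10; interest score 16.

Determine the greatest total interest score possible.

56

Allowing fractional choices, the relaxed optimum would be about 59.0, but courses are indivisible.
Vision + ML + Robotics + Graphics: credit hours 11 + 10 + 13 + 10 = 44 ≤ 46, interest score 14 + 8 + 18 + 16 = 56.
Vision + Robotics + Crypto + Graphics: credit hours 11 + 13 + 7 + 10 = 41 ≤ 46, interest score 14 + 18 + 7 + 16 = 55.
Databases + Robotics + Crypto + Graphics: credit hours 14 + 13 + 7 + 10 = 44 ≤ 46, interest score 9 + 18 + 7 + 16 = 50.
Best is Vision, ML, Robotics, and Graphics with total interest score 56.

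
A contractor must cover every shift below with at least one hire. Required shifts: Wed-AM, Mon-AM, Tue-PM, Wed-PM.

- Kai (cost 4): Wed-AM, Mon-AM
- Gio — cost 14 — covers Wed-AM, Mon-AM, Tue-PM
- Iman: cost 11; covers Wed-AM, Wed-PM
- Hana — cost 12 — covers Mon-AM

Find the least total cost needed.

This is a weighted set-cover instance.
The greedy cost-per-new-shift heuristic would pick Kai, Iman, and Gio for 29, but a cheaper cover exists.
Choose Gio and Iman: together they cover Wed-AM, Mon-AM, Tue-PM, Wed-PM — every shift.
Total cost: 14 + 11 = 25.
No cover costs less than 25.

25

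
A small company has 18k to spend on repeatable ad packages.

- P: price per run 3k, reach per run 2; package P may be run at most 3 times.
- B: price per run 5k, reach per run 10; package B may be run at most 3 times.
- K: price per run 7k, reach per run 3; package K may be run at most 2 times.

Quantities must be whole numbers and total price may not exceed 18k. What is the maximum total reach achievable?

32

3×B: price 15 ≤ 18, reach 3·10 = 30.
1×P and 3×B: price 18 ≤ 18, reach 1·2 + 3·10 = 32.
Best is 32.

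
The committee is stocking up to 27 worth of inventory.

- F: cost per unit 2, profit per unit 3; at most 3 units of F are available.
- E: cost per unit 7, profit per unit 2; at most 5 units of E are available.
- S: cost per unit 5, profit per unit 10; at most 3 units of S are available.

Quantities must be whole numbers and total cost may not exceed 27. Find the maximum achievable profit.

This is a bounded integer knapsack.
3×F and 3×S: cost 21 ≤ 27, profit 3·3 + 3·10 = 39.
2×F, 1×E, and 3×S: cost 26 ≤ 27, profit 2·3 + 1·2 + 3·10 = 38.
Best is 39.

39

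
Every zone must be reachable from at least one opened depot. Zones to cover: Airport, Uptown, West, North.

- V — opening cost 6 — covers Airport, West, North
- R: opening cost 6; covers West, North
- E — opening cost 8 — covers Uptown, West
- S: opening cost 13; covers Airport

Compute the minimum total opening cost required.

Choose V and E: together they cover Airport, Uptown, West, North — every zone.
Total opening cost: 6 + 8 = 14.
No cover costs less than 14.

14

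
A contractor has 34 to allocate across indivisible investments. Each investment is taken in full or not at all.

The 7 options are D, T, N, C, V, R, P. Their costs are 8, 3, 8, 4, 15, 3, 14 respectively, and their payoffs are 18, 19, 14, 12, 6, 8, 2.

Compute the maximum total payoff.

71

Treat it as a binary knapsack problem.
D + T + N + C: cost 8 + 3 + 8 + 4 = 23 ≤ 34, payoff 18 + 19 + 14 + 12 = 63.
D + T + N + C + R: cost 8 + 3 + 8 + 4 + 3 = 26 ≤ 34, payoff 18 + 19 + 14 + 12 + 8 = 71.
Best is D, T, N, C, and R with total payoff 71.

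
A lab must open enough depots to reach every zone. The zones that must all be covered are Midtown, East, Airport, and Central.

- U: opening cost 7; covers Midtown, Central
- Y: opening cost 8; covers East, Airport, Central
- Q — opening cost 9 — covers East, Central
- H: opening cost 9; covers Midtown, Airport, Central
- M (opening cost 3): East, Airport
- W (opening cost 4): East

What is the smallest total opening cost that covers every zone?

Choose U and M: together they cover Midtown, East, Airport, Central — every zone.
Total opening cost: 7 + 3 = 10.

10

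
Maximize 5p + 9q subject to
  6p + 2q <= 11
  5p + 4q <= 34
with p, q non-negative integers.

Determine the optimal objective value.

Relaxing integrality, the LP optimum is 49.50 at (p,q) = (0, 5.5), which is not an integer point.
(p,q)=(0,5): 6·0+2·5=10≤11, 5·0+4·5=20≤34, objective 45.
(p,q)=(0,4): 6·0+2·4=8≤11, 5·0+4·4=16≤34, objective 36.
Maximum is 45 at (p,q)=(0,5).

45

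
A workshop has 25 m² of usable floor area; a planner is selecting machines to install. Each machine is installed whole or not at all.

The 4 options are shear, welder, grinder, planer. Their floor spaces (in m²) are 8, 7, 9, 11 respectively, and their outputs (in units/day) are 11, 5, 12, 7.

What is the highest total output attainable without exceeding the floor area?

Allowing fractional choices, the relaxed optimum would be about 28.6, but machines are indivisible.
shear + welder + grinder: floor space 8 + 7 + 9 = 24 ≤ 25, output 11 + 5 + 12 = 28.
shear + grinder: floor space 8 + 9 = 17 ≤ 25, output 11 + 12 = 23.
Best is shear, welder, and grinder with total output 28.

28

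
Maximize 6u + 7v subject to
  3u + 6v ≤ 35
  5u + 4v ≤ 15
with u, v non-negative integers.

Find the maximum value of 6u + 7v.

The continuous relaxation peaks at (0, 3.75) with value 26.25; rounding to a feasible lattice point costs some objective.
(u,v)=(0,3): 3·0+6·3=18≤35, 5·0+4·3=12≤15, objective 21.
(u,v)=(1,2): 3·1+6·2=15≤35, 5·1+4·2=13≤15, objective 20.
(u,v)=(0,2): 3·0+6·2=12≤35, 5·0+4·2=8≤15, objective 14.
The best lattice point is (0,3), giving 21.

21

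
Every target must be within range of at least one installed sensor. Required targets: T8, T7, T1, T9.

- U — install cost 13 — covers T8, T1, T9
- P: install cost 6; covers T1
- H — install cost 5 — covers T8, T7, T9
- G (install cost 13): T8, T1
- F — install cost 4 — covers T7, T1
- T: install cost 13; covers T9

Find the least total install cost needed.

9

Choose H and F: together they cover T8, T7, T1, T9 — every target.
Total install cost: 5 + 4 = 9.
No cover costs less than 9.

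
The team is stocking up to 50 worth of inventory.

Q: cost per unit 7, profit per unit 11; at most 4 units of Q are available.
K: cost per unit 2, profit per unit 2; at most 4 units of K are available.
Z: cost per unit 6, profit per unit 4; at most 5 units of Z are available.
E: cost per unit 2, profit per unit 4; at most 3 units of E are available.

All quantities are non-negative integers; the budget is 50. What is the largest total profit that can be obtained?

68

Take 4×Q, 2×K, 2×Z, and 3×E: cost 50 ≤ 50, profit 4·11 + 2·2 + 2·4 + 3·4 = 68.
E has the best ratio (4/2) and is taken to its limit of 3; remaining capacity is filled optimally with the others.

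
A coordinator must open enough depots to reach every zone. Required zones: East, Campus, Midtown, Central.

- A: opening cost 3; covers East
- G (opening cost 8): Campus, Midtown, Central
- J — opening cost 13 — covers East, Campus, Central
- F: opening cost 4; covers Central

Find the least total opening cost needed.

11

Choose A and G: together they cover East, Campus, Midtown, Central — every zone.
Total opening cost: 3 + 8 = 11.
No cover costs less than 11.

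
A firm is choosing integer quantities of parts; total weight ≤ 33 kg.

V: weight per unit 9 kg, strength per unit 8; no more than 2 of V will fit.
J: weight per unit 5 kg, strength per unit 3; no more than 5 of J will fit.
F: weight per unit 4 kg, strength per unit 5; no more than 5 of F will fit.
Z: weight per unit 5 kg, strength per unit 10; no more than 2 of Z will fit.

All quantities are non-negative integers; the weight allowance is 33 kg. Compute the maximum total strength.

Take 5×F and 2×Z: weight 30 ≤ 33, strength 5·5 + 2·10 = 45.
Z has the best ratio (10/5) and is taken to its limit of 2; remaining capacity is filled optimally with the others.

45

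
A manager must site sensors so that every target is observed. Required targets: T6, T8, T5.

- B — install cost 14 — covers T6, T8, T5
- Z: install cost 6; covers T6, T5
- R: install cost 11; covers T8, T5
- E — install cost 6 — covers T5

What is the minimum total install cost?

14

This is a weighted set-cover instance.
B alone covers T6, T8, T5 — every target.
Total install cost: 14.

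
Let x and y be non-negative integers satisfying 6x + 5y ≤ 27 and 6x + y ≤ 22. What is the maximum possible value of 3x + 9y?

The continuous relaxation peaks at (0, 5.4) with value 48.60; rounding to a feasible lattice point costs some objective.
(x,y)=(0,5): 6·0+5·5=25≤27, 6·0+1·5=5≤22, objective 45.
(x,y)=(1,4): 6·1+5·4=26≤27, 6·1+1·4=10≤22, objective 39.
Maximum is 45 at (x,y)=(0,5).

45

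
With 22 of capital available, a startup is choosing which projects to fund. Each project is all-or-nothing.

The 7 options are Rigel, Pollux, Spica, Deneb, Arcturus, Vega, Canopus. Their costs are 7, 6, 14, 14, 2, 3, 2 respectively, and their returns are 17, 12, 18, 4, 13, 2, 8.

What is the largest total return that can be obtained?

52

Rigel + Pollux + Arcturus + Canopus: cost 7 + 6 + 2 + 2 = 17 ≤ 22, return 17 + 12 + 13 + 8 = 50.
Rigel + Pollux + Arcturus + Vega: cost 7 + 6 + 2 + 3 = 18 ≤ 22, return 17 + 12 + 13 + 2 = 44.
Rigel + Pollux + Arcturus + Vega + Canopus: cost 7 + 6 + 2 + 3 + 2 = 20 ≤ 22, return 17 + 12 + 13 + 2 + 8 = 52.
Best is Rigel, Pollux, Arcturus, Vega, and Canopus with total return 52.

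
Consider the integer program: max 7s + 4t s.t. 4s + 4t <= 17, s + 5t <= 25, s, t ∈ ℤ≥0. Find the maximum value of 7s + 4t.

Relaxing integrality, the LP optimum is 29.75 at (s,t) = (4.25, 0), which is not an integer point.
(s,t)=(4,0): 4·4+4·0=16≤17, 1·4+5·0=4≤25, objective 28.
(s,t)=(3,1): 4·3+4·1=16≤17, 1·3+5·1=8≤25, objective 25.
No feasible integer point exceeds 28.

28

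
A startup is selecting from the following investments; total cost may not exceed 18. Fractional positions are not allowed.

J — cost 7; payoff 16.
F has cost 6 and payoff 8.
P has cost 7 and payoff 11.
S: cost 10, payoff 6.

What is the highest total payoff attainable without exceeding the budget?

27

This is an integer program with binary decision variables.
Allowing fractional choices, the relaxed optimum would be about 32.3, but investments are indivisible.
J + S: cost 7 + 10 = 17 ≤ 18, payoff 16 + 6 = 22.
J + P: cost 7 + 7 = 14 ≤ 18, payoff 16 + 11 = 27.
J + F: cost 7 + 6 = 13 ≤ 18, payoff 16 + 8 = 24.
Best is J and P with total payoff 27.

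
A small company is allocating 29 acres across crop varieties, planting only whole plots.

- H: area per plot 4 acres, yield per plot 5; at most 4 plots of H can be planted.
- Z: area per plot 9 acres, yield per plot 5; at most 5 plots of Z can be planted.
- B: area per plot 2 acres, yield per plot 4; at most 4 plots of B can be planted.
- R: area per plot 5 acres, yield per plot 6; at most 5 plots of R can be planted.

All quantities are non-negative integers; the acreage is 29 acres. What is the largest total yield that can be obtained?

This is a bounded integer knapsack.
Take 4×H, 4×B, and 1×R: area 29 ≤ 29, yield 4·5 + 4·4 + 1·6 = 42.
B has the best ratio (4/2) and is taken to its limit of 4; remaining capacity is filled optimally with the others.

42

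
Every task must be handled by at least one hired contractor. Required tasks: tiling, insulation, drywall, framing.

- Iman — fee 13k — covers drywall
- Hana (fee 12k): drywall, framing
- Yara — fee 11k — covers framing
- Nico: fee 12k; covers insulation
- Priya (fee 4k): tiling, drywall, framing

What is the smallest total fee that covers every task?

Choose Nico and Priya: together they cover tiling, insulation, drywall, framing — every task.
Total fee: 12 + 4 = 16.
No cover costs less than 16.

16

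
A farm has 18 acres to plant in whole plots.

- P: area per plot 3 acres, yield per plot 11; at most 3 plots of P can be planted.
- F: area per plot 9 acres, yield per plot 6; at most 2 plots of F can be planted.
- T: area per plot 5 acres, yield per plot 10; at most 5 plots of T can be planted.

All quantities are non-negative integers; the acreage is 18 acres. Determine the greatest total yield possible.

43

This is a bounded integer knapsack.
Take 3×P and 1×T: area 14 ≤ 18, yield 3·11 + 1·10 = 43.
P has the best ratio (11/3) and is taken to its limit of 3; remaining capacity is filled optimally with the others.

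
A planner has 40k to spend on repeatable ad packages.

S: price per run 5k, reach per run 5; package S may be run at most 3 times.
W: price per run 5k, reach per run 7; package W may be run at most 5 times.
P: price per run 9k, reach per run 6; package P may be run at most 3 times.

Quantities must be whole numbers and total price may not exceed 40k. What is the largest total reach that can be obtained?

50

3×S and 5×W: price 40 ≤ 40, reach 3·5 + 5·7 = 50.
1×S, 5×W, and 1×P: price 39 ≤ 40, reach 1·5 + 5·7 + 1·6 = 46.
Best is 50.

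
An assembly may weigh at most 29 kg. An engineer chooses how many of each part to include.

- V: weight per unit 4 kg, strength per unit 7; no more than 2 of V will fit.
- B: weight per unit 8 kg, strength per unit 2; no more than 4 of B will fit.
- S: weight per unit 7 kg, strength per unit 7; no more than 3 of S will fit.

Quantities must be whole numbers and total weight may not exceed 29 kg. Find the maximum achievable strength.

35

V has the best ratio (7/4); taking only V gives at most 2×7 = 14 (stopped by the supply cap of 2).
Mixing does better — 2×V and 3×S: weight 29 ≤ 29, strength 2·7 + 3·7 = 35.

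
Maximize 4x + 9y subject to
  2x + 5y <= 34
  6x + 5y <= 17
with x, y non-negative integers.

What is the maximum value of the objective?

Relaxing integrality, the LP optimum is 30.60 at (x,y) = (0, 3.4), which is not an integer point.
(x,y)=(0,3) is feasible, giving 27.
(x,y)=(1,2) is feasible, giving 22.
(x,y)=(0,2) is feasible, giving 18.
No feasible integer point exceeds 27.

27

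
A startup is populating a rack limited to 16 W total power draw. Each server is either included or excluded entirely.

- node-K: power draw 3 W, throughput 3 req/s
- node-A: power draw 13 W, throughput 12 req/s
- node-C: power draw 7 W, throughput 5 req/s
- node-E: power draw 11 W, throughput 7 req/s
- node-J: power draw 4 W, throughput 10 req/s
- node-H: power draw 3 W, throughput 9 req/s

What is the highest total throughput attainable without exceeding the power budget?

24

Allowing fractional choices, the relaxed optimum would be about 27.5, but servers are indivisible.
node-A + node-H: power draw 13 + 3 = 16 ≤ 16, throughput 12 + 9 = 21.
node-C + node-J + node-H: power draw 7 + 4 + 3 = 14 ≤ 16, throughput 5 + 10 + 9 = 24.
node-K + node-J + node-H: power draw 3 + 4 + 3 = 10 ≤ 16, throughput 3 + 10 + 9 = 22.
Best is node-C, node-J, and node-H with total throughput 24.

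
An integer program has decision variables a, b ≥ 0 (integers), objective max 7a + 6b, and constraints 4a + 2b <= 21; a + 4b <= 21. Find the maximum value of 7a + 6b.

45

(a,b)=(3,4) is feasible, giving 45.
(a,b)=(3,3) is feasible, giving 39.
(a,b)=(2,4) is feasible, giving 38.
Maximum is 45 at (a,b)=(3,4).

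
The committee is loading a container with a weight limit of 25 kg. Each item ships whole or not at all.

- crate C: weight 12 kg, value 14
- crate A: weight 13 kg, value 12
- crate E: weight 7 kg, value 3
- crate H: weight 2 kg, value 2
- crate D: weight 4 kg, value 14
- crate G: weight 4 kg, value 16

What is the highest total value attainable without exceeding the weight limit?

This is a 0-1 knapsack instance.
Take crate C, crate H, crate D, and crate G: weight 12 + 2 + 4 + 4 = 22 ≤ 25, value 14 + 2 + 14 + 16 = 46.
No other feasible combination does better.

46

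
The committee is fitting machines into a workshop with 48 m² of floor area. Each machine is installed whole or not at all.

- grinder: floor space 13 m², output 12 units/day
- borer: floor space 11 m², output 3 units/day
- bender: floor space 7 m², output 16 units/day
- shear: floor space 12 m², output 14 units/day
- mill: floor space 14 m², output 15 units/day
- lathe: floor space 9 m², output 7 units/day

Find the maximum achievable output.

Treat it as a binary knapsack problem.
grinder + bender + shear + mill: floor space 13 + 7 + 12 + 14 = 46 ≤ 48, output 12 + 16 + 14 + 15 = 57.
bender + shear + mill + lathe: floor space 7 + 12 + 14 + 9 = 42 ≤ 48, output 16 + 14 + 15 + 7 = 52.
Best is grinder, bender, shear, and mill with total output 57.

57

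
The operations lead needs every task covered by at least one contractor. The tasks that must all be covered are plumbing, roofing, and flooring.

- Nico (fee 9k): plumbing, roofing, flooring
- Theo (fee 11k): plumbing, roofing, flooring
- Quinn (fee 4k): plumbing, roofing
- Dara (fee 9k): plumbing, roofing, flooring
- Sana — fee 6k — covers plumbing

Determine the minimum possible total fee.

The greedy cost-per-new-task heuristic would pick Quinn and Nico for 13, but a cheaper cover exists.
Nico alone covers plumbing, roofing, flooring — every task.
Total fee: 9.
No cover costs less than 9.

9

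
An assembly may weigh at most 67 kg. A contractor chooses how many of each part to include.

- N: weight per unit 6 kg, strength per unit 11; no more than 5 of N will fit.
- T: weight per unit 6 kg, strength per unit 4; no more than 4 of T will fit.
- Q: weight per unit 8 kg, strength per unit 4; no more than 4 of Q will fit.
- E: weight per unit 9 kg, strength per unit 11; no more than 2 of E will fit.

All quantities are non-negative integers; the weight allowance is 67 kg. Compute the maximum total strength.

5×N, 3×T, and 2×E: weight 66 ≤ 67, strength 5·11 + 3·4 + 2·11 = 89.
5×N, 2×Q, and 2×E: weight 64 ≤ 67, strength 5·11 + 2·4 + 2·11 = 85.
Best is 89.

89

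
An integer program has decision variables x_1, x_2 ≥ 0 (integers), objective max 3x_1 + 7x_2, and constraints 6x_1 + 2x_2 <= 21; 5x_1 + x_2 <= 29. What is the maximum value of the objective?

The continuous relaxation peaks at (0, 10.5) with value 73.50; rounding to a feasible lattice point costs some objective.
(x_1,x_2)=(0,10) is feasible, giving 70.
(x_1,x_2)=(0,9) is feasible, giving 63.
No feasible integer point exceeds 70.

70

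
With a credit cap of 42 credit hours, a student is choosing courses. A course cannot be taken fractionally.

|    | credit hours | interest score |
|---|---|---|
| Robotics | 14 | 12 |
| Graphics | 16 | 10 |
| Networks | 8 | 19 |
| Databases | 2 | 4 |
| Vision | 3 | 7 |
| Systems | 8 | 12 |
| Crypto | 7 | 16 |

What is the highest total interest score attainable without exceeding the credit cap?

70

Take Robotics, Networks, Databases, Vision, Systems, and Crypto: credit hours 14 + 8 + 2 + 3 + 8 + 7 = 42 ≤ 42, interest score 12 + 19 + 4 + 7 + 12 + 16 = 70.
No other feasible combination does better.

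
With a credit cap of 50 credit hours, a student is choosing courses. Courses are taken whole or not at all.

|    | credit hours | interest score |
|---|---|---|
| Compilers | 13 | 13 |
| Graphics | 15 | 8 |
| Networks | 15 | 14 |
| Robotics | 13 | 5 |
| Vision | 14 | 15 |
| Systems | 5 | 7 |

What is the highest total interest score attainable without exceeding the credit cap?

Compilers + Networks + Vision + Systems: credit hours 13 + 15 + 14 + 5 = 47 ≤ 50, interest score 13 + 14 + 15 + 7 = 49.
Graphics + Networks + Vision + Systems: credit hours 15 + 15 + 14 + 5 = 49 ≤ 50, interest score 8 + 14 + 15 + 7 = 44.
Best is Compilers, Networks, Vision, and Systems with total interest score 49.

49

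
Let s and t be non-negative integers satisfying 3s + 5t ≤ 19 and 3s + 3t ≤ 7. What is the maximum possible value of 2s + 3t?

The continuous relaxation peaks at (0, 2.33) with value 7.00; rounding to a feasible lattice point costs some objective.
(s,t)=(0,2): 3·0+5·2=10≤19, 3·0+3·2=6≤7, objective 6.
(s,t)=(1,1): 3·1+5·1=8≤19, 3·1+3·1=6≤7, objective 5.
Maximum is 6 at (s,t)=(0,2).

6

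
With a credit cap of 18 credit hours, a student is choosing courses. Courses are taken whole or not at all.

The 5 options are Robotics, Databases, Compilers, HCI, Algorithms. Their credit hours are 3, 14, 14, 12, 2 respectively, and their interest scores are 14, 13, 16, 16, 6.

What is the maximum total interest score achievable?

Allowing fractional choices, the relaxed optimum would be about 37.1, but courses are indivisible.
Robotics + HCI + Algorithms: credit hours 3 + 12 + 2 = 17 ≤ 18, interest score 14 + 16 + 6 = 36.
Robotics + Compilers: credit hours 3 + 14 = 17 ≤ 18, interest score 14 + 16 = 30.
Robotics + HCI: credit hours 3 + 12 = 15 ≤ 18, interest score 14 + 16 = 30.
Best is Robotics, HCI, and Algorithms with total interest score 36.

36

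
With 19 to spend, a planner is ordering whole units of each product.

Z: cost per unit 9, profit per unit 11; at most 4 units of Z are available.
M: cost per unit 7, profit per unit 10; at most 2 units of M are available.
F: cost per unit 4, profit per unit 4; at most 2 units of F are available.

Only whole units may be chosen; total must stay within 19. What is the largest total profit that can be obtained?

24

M has the best ratio (10/7); taking only M gives at most 2×10 = 20 (stopped by the cost limit).
Mixing does better — 2×M and 1×F: cost 18 ≤ 19, profit 2·10 + 1·4 = 24.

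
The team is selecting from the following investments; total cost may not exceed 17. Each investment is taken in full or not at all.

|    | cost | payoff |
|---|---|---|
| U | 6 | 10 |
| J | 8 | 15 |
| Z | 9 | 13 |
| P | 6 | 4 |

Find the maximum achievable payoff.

28

This is a 0-1 knapsack instance.
Allowing fractional choices, the relaxed optimum would be about 29.3, but investments are indivisible.
J + Z: cost 8 + 9 = 17 ≤ 17, payoff 15 + 13 = 28.
U + Z: cost 6 + 9 = 15 ≤ 17, payoff 10 + 13 = 23.
U + J: cost 6 + 8 = 14 ≤ 17, payoff 10 + 15 = 25.
Best is J and Z with total payoff 28.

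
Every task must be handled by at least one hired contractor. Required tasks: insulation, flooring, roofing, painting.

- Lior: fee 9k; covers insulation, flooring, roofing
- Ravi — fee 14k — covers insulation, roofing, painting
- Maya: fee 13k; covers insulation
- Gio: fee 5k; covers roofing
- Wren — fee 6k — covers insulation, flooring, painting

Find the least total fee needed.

11

Choose Gio and Wren: together they cover insulation, flooring, roofing, painting — every task.
Total fee: 5 + 6 = 11.
No cover costs less than 11.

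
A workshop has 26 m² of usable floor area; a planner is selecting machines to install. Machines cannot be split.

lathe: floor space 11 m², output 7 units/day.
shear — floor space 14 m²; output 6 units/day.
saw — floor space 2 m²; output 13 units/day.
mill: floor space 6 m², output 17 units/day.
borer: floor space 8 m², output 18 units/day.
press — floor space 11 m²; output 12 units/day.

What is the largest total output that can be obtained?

Allowing fractional choices, the relaxed optimum would be about 58.9, but machines are indivisible.
saw + mill + borer: floor space 2 + 6 + 8 = 16 ≤ 26, output 13 + 17 + 18 = 48.
saw + borer + press: floor space 2 + 8 + 11 = 21 ≤ 26, output 13 + 18 + 12 = 43.
mill + borer + press: floor space 6 + 8 + 11 = 25 ≤ 26, output 17 + 18 + 12 = 47.
Best is saw, mill, and borer with total output 48.

48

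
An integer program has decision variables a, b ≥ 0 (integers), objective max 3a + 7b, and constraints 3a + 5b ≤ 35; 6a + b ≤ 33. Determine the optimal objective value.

(a,b)=(0,7): 3·0+5·7=35≤35, 6·0+1·7=7≤33, objective 49.
(a,b)=(1,6): 3·1+5·6=33≤35, 6·1+1·6=12≤33, objective 45.
The best lattice point is (0,7), giving 49.

49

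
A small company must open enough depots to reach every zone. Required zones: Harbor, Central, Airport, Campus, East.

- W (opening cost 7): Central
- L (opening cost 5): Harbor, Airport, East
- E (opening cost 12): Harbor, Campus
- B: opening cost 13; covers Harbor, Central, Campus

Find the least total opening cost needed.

Choose L and B: together they cover Harbor, Central, Airport, Campus, East — every zone.
Total opening cost: 5 + 13 = 18.
No cover costs less than 18.

18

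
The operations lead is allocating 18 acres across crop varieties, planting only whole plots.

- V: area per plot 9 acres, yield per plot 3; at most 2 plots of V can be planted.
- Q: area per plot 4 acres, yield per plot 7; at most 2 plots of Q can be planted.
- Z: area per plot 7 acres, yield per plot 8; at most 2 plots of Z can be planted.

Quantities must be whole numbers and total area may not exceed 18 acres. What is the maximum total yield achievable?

Q has the best ratio (7/4); taking only Q gives at most 2×7 = 14 (stopped by the supply cap of 2).
Mixing does better — 1×Q and 2×Z: area 18 ≤ 18, yield 1·7 + 2·8 = 23.

23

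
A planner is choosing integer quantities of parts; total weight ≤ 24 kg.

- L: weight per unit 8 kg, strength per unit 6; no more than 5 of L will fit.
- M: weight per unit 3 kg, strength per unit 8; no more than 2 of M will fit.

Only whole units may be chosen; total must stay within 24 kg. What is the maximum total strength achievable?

28

This is a bounded integer knapsack.
M has the best ratio (8/3); taking only M gives at most 2×8 = 16 (stopped by the supply cap of 2).
Mixing does better — 2×L and 2×M: weight 22 ≤ 24, strength 2·6 + 2·8 = 28.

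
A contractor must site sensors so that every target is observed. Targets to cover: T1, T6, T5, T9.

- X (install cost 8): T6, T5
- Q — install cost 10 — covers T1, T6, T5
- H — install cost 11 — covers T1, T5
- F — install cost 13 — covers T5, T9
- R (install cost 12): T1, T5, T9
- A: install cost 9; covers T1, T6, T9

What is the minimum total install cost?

17

Choose X and A: together they cover T1, T6, T5, T9 — every target.
Total install cost: 8 + 9 = 17.
No cover costs less than 17.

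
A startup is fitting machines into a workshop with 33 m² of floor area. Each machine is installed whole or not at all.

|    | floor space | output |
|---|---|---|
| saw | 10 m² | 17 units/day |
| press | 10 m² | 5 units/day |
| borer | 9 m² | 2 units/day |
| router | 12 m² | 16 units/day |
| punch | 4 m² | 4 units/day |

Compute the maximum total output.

This is an integer program with binary decision variables.
saw + borer + router: floor space 10 + 9 + 12 = 31 ≤ 33, output 17 + 2 + 16 = 35.
saw + router + punch: floor space 10 + 12 + 4 = 26 ≤ 33, output 17 + 16 + 4 = 37.
saw + press + router: floor space 10 + 10 + 12 = 32 ≤ 33, output 17 + 5 + 16 = 38.
Best is saw, press, and router with total output 38.

38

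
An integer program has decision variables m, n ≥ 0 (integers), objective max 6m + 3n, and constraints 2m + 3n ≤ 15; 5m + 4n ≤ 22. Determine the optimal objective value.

(m,n)=(4,0) is feasible, giving 24.
(m,n)=(3,1) is feasible, giving 21.
Maximum is 24 at (m,n)=(4,0).

24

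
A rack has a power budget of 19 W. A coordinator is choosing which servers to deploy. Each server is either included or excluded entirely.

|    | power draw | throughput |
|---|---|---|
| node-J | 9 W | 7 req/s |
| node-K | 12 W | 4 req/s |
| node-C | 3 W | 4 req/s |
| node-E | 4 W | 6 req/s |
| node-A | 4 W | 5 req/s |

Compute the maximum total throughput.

18

Take node-J, node-E, and node-A: power draw 9 + 4 + 4 = 17 ≤ 19, throughput 7 + 6 + 5 = 18.
No other feasible combination does better.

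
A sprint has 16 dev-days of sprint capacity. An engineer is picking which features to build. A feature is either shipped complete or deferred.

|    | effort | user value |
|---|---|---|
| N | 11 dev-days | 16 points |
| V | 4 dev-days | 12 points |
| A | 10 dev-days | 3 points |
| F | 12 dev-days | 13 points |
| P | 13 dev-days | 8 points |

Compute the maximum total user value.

Treat it as a binary knapsack problem.
Allowing fractional choices, the relaxed optimum would be about 29.1, but features are indivisible.
V + F: effort 4 + 12 = 16 ≤ 16, user value 12 + 13 = 25.
N + V: effort 11 + 4 = 15 ≤ 16, user value 16 + 12 = 28.
N: effort 11 ≤ 16, user value 16.
Best is N and V with total user value 28.

28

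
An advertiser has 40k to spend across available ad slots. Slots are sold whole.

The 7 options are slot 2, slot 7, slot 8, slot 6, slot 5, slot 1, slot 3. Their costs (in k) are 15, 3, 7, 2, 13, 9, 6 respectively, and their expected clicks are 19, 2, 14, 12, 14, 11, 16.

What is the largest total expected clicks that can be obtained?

72

slot 8 + slot 6 + slot 5 + slot 1 + slot 3: cost 7 + 2 + 13 + 9 + 6 = 37 ≤ 40, expected clicks 14 + 12 + 14 + 11 + 16 = 67.
slot 7 + slot 8 + slot 6 + slot 5 + slot 1 + slot 3: cost 3 + 7 + 2 + 13 + 9 + 6 = 40 ≤ 40, expected clicks 2 + 14 + 12 + 14 + 11 + 16 = 69.
slot 2 + slot 8 + slot 6 + slot 1 + slot 3: cost 15 + 7 + 2 + 9 + 6 = 39 ≤ 40, expected clicks 19 + 14 + 12 + 11 + 16 = 72.
Best is slot 2, slot 8, slot 6, slot 1, and slot 3 with total expected clicks 72.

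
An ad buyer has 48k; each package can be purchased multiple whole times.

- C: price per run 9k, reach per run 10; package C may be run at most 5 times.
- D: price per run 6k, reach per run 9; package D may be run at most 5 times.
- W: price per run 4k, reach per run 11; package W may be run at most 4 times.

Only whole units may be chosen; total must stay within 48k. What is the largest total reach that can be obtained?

W has the best ratio (11/4); taking only W gives at most 4×11 = 44 (stopped by the supply cap of 4).
Mixing does better — 5×D and 4×W: price 46 ≤ 48, reach 5·9 + 4·11 = 89.

89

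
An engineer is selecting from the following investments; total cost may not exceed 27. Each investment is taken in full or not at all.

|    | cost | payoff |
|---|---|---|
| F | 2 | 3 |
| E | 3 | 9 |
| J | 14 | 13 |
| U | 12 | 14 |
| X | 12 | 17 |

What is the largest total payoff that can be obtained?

40

This is a 0-1 knapsack instance.
F + U + X: cost 2 + 12 + 12 = 26 ≤ 27, payoff 3 + 14 + 17 = 34.
E + U + X: cost 3 + 12 + 12 = 27 ≤ 27, payoff 9 + 14 + 17 = 40.
Best is E, U, and X with total payoff 40.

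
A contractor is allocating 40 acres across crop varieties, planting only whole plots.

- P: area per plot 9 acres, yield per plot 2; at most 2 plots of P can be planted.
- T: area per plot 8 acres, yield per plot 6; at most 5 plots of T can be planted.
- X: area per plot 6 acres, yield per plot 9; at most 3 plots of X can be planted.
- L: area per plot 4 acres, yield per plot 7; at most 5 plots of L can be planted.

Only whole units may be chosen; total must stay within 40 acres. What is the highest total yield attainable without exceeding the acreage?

L has the best ratio (7/4); taking only L gives at most 5×7 = 35 (stopped by the supply cap of 5).
Mixing does better — 3×X and 5×L: area 38 ≤ 40, yield 3·9 + 5·7 = 62.

62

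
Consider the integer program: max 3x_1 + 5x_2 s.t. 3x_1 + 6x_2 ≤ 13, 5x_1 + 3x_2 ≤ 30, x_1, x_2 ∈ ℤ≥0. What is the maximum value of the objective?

12

Relaxing integrality, the LP optimum is 13.00 at (x_1,x_2) = (4.33, 0), which is not an integer point.
(x_1,x_2)=(4,0): 3·4+6·0=12≤13, 5·4+3·0=20≤30, objective 12.
(x_1,x_2)=(3,0): 3·3+6·0=9≤13, 5·3+3·0=15≤30, objective 9.
Maximum is 12 at (x_1,x_2)=(4,0).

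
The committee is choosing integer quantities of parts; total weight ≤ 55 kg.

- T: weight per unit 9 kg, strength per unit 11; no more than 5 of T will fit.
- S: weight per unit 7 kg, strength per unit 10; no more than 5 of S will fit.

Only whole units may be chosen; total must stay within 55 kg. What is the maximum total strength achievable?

73

Take 3×T and 4×S: weight 55 ≤ 55, strength 3·11 + 4·10 = 73.
No other integer combination yields more.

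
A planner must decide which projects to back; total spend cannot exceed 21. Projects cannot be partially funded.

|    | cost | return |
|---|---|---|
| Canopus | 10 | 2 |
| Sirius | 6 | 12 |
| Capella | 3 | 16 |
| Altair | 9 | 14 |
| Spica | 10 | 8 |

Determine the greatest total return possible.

42

Sirius + Capella + Altair: cost 6 + 3 + 9 = 18 ≤ 21, return 12 + 16 + 14 = 42.
Capella + Altair: cost 3 + 9 = 12 ≤ 21, return 16 + 14 = 30.
Sirius + Capella + Spica: cost 6 + 3 + 10 = 19 ≤ 21, return 12 + 16 + 8 = 36.
Best is Sirius, Capella, and Altair with total return 42.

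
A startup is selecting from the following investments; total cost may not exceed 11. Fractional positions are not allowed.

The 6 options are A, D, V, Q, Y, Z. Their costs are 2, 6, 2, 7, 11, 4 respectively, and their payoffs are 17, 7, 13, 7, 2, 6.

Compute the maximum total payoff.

37

Take A, D, and V: cost 2 + 6 + 2 = 10 ≤ 11, payoff 17 + 7 + 13 = 37.
No feasible combination exceeds this.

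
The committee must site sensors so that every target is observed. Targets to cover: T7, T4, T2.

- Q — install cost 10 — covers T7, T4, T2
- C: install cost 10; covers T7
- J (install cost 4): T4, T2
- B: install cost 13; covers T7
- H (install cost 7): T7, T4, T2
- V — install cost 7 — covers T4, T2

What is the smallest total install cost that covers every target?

This is an integer covering problem.
H alone covers T7, T4, T2 — every target.
Total install cost: 7.

7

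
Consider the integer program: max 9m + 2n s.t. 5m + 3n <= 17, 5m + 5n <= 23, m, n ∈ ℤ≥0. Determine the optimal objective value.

Relaxing integrality, the LP optimum is 30.60 at (m,n) = (3.4, 0), which is not an integer point.
(m,n)=(3,0): 5·3+3·0=15≤17, 5·3+5·0=15≤23, objective 27.
(m,n)=(2,1): 5·2+3·1=13≤17, 5·2+5·1=15≤23, objective 20.
(m,n)=(2,0): 5·2+3·0=10≤17, 5·2+5·0=10≤23, objective 18.
Maximum is 27 at (m,n)=(3,0).

27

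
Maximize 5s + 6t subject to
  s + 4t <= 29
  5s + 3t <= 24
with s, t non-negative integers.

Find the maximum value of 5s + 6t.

42

The continuous relaxation peaks at (0.529, 7.12) with value 45.35; rounding to a feasible lattice point costs some objective.
(s,t)=(0,7): 1·0+4·7=28≤29, 5·0+3·7=21≤24, objective 42.
(s,t)=(1,6): 1·1+4·6=25≤29, 5·1+3·6=23≤24, objective 41.
(s,t)=(0,6): 1·0+4·6=24≤29, 5·0+3·6=18≤24, objective 36.
No feasible integer point exceeds 42.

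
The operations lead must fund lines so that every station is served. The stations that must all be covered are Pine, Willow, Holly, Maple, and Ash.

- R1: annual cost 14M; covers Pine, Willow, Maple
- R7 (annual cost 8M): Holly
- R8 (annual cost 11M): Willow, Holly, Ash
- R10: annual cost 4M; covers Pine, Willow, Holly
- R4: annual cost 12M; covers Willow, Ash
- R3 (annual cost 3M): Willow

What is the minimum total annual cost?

25

Choose R1 and R8: together they cover Pine, Willow, Holly, Maple, Ash — every station.
Total annual cost: 14 + 11 = 25.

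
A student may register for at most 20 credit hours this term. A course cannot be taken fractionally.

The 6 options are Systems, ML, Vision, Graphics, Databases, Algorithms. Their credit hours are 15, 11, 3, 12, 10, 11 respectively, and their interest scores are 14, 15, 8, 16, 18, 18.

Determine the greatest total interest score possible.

Take Vision and Databases: credit hours 3 + 10 = 13 ≤ 20, interest score 8 + 18 = 26.
No feasible combination exceeds this.

26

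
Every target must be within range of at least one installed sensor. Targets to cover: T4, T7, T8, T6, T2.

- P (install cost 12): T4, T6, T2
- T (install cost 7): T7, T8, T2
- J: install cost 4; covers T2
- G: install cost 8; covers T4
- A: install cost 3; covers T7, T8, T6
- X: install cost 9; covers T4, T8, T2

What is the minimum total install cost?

12

The greedy cost-per-new-target heuristic would pick A, J, and G for 15, but a cheaper cover exists.
Choose A and X: together they cover T4, T7, T8, T6, T2 — every target.
Total install cost: 3 + 9 = 12.
No cover costs less than 12.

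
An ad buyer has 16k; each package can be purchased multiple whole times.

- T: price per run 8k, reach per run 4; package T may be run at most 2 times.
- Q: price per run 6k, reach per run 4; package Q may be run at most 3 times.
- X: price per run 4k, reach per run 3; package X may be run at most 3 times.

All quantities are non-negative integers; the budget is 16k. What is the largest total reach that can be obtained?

2×Q and 1×X: price 16 ≤ 16, reach 2·4 + 1·3 = 11.
1×Q and 2×X: price 14 ≤ 16, reach 1·4 + 2·3 = 10.
Best is 11.

11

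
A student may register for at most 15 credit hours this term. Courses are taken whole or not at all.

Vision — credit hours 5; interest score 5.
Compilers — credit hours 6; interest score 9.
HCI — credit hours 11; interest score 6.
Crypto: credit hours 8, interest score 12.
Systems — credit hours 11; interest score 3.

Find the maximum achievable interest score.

This is a 0-1 knapsack instance.
Take Compilers and Crypto: credit hours 6 + 8 = 14 ≤ 15, interest score 9 + 12 = 21.
No other feasible combination does better.

21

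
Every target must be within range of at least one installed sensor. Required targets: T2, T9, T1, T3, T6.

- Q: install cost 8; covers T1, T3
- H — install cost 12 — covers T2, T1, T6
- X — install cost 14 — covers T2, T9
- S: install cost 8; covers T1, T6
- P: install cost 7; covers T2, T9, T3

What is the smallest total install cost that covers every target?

15

Choose S and P: together they cover T2, T9, T1, T3, T6 — every target.
Total install cost: 8 + 7 = 15.
No cover costs less than 15.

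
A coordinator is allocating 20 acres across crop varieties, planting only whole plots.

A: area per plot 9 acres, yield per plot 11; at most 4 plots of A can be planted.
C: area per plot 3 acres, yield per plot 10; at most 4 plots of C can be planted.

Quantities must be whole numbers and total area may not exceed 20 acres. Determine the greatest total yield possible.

41

This is a bounded integer knapsack.
Take 1×A and 3×C: area 18 ≤ 20, yield 1·11 + 3·10 = 41.
No other integer combination yields more.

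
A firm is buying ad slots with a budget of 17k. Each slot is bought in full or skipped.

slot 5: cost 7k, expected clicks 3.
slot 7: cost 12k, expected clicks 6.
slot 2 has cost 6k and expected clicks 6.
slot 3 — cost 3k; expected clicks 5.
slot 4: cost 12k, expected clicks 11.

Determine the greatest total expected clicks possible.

Allowing fractional choices, the relaxed optimum would be about 18.3, but ad slots are indivisible.
slot 2 + slot 3: cost 6 + 3 = 9 ≤ 17, expected clicks 6 + 5 = 11.
slot 5 + slot 2 + slot 3: cost 7 + 6 + 3 = 16 ≤ 17, expected clicks 3 + 6 + 5 = 14.
slot 3 + slot 4: cost 3 + 12 = 15 ≤ 17, expected clicks 5 + 11 = 16.
Best is slot 3 and slot 4 with total expected clicks 16.

16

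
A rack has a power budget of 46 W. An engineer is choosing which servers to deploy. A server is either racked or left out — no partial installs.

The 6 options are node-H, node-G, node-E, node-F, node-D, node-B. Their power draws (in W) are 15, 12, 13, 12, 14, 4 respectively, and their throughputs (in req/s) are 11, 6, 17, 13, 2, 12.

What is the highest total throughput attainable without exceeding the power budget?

Take node-H, node-E, node-F, and node-B: power draw 15 + 13 + 12 + 4 = 44 ≤ 46, throughput 11 + 17 + 13 + 12 = 53.
No other feasible combination does better.

53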